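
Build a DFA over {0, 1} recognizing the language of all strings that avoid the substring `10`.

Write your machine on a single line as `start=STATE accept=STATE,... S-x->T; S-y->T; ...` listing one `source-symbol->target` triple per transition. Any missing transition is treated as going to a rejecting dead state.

start=s0; accept=s0,s1; s0-0->s0; s0-1->s1; s1-0->s2; s1-1->s1; s2-0->s2; s2-1->s2

This is the complement of 'contains `10`'. Use the same substring-matching states — s0 through s2 holding how much of `10` has just been matched — but flip the accepting set: everything except the trap s2 accepts.
With 3 states:
        0   1  
>* s0   s0  s1 
 * s1   s2  s1 
   s2   s2  s2 
(> = start, * = accepting)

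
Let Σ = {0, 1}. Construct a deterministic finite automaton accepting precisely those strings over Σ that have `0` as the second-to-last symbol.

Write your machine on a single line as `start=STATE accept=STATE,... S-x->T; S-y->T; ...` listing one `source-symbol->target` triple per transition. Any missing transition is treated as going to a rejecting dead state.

A DFA must remember the last 2 symbols (since which symbol is second-to-last isn't known until the input ends). Use one state per possible window of the last ≤2 symbols; accept from those whose window starts with `0`.
7 states suffice.
        0   1  
>  q0   q1  q2 
   q1   q3  q4 
   q2   q5  q6 
 * q3   q3  q4 
 * q4   q5  q6 
   q5   q3  q4 
   q6   q5  q6 
(> = start, * = accepting)

start=q0; accept=q3,q4; q0-0->q1; q0-1->q2; q1-0->q3; q1-1->q4; q2-0->q5; q2-1->q6; q3-0->q3; q3-1->q4; q4-0->q5; q4-1->q6; q5-0->q3; q5-1->q4; q6-0->q5; q6-1->q6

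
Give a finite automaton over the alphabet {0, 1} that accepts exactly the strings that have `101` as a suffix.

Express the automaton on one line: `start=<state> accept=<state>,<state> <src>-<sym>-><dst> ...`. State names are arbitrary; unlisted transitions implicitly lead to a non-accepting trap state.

Remember how much of `101` the current input suffix matches. State S0 means no match yet; S1 means the last symbol is `1`; S2 means the last 2 symbols are `10`; S3 means the last 3 symbols are `101`. Only S3 accepts. On a mismatch, fall back to the longest proper suffix that is still a prefix of `101`.
With 4 states:
        0   1  
>  S0   S0  S1 
   S1   S2  S1 
   S2   S0  S3 
 * S3   S2  S1 
(> = start, * = accepting)

start=S0 accept=S3 S0-0->S0 S0-1->S1 S1-0->S2 S1-1->S1 S2-0->S0 S2-1->S3 S3-0->S2 S3-1->S1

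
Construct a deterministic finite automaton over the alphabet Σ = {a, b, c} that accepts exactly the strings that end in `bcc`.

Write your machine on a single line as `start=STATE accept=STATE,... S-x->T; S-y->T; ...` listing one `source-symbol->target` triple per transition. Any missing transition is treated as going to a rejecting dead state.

Remember how much of `bcc` the current input suffix matches. State q0 means no match yet; q1 means the last symbol is `b`; q2 means the last 2 symbols are `bc`; q3 means the last 3 symbols are `bcc`. Only q3 accepts. On a mismatch, fall back to the longest proper suffix that is still a prefix of `bcc`.
With 4 states:
        a   b   c  
>  q0   q0  q1  q0 
   q1   q0  q1  q2 
   q2   q0  q1  q3 
 * q3   q0  q1  q0 
(> = start, * = accepting)

start=q0; accept=q3; q0-a->q0; q0-b->q1; q0-c->q0; q1-a->q0; q1-b->q1; q1-c->q2; q2-a->q0; q2-b->q1; q2-c->q3; q3-a->q0; q3-b->q1; q3-c->q0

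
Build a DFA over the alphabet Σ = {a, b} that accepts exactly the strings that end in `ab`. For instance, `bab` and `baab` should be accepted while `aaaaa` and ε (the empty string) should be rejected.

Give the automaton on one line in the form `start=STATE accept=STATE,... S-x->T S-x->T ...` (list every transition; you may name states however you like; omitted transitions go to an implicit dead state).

start=s0 accept=s2 s0-a->s1 s0-b->s0 s1-a->s1 s1-b->s2 s2-a->s1 s2-b->s0

Remember how much of `ab` the current input suffix matches. State s0 means no match yet; s1 means the last symbol is `a`; s2 means the last 2 symbols are `ab`. Only s2 accepts. On a mismatch, fall back to the longest proper suffix that is still a prefix of `ab`.
A 3-state machine:
        a   b  
>  s0   s1  s0 
   s1   s1  s2 
 * s2   s1  s0 
(> = start, * = accepting)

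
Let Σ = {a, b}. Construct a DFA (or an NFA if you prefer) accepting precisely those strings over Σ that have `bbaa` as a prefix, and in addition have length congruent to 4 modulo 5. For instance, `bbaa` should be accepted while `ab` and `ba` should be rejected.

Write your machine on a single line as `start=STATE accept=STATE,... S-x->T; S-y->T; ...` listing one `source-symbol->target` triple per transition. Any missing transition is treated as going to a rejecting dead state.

Handle the two conditions separately and then intersect. The first has 6 states tracking whether the input so far still matches the prefix `bbaa`; the second has 5 states tracking the input length modulo 5. A product state is a pair (one from each), accepting exactly when both do. Minimizing collapses redundant product states.
        a   b  
>  s0   s1  s2 
   s1   s1  s1 
   s2   s1  s3 
   s3   s4  s1 
   s4   s5  s1 
 * s5   s6  s6 
   s6   s7  s7 
   s7   s8  s8 
   s8   s9  s9 
   s9   s5  s5 
(> = start, * = accepting)

start=s0; accept=s5; s0-a->s1; s0-b->s2; s1-a->s1; s1-b->s1; s2-a->s1; s2-b->s3; s3-a->s4; s3-b->s1; s4-a->s5; s4-b->s1; s5-a->s6; s5-b->s6; s6-a->s7; s6-b->s7; s7-a->s8; s7-b->s8; s8-a->s9; s8-b->s9; s9-a->s5; s9-b->s5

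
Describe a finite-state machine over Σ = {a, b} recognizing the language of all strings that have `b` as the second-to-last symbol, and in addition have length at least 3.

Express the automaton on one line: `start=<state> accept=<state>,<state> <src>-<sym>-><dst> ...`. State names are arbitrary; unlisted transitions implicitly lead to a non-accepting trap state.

Handle the two conditions separately and then intersect. One (7 states) tracks the last 2 symbols read; the other (5 states) tracks the input length, saturating at 4. Each combined state is a pair, one component from each; accept when both components accept.
With 15 states:
          a    b  
>  q0     q1   q2 
   q1     q3   q4 
   q2     q5   q6 
   q3     q7   q8 
   q4     q9  q10 
   q5     q7   q8 
   q6     q9  q10 
   q7    q11  q12 
   q8    q13  q14 
 * q9    q11  q12 
 * q10   q13  q14 
   q11   q11  q12 
   q12   q13  q14 
 * q13   q11  q12 
 * q14   q13  q14 
(> = start, * = accepting)

start=q0 accept=q9,q10,q13,q14 q0-a->q1 q0-b->q2 q1-a->q3 q1-b->q4 q2-a->q5 q2-b->q6 q3-a->q7 q3-b->q8 q4-a->q9 q4-b->q10 q5-a->q7 q5-b->q8 q6-a->q9 q6-b->q10 q7-a->q11 q7-b->q12 q8-a->q13 q8-b->q14 q9-a->q11 q9-b->q12 q10-a->q13 q10-b->q14 q11-a->q11 q11-b->q12 q12-a->q13 q12-b->q14 q13-a->q11 q13-b->q12 q14-a->q13 q14-b->q14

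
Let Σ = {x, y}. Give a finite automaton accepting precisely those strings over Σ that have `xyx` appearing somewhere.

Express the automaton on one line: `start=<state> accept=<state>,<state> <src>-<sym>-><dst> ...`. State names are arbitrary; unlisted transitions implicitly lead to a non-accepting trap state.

States s0..s2 record the length of the longest prefix of `xyx` that matches the current input suffix. Reaching s3 means `xyx` has been seen, and we stay there forever. Accept from s3.
A 4-state machine:
        x   y  
>  s0   s1  s0 
   s1   s1  s2 
   s2   s3  s0 
 * s3   s3  s3 
(> = start, * = accepting)

start=s0 accept=s3 s0-x->s1 s0-y->s0 s1-x->s1 s1-y->s2 s2-x->s3 s2-y->s0 s3-x->s3 s3-y->s3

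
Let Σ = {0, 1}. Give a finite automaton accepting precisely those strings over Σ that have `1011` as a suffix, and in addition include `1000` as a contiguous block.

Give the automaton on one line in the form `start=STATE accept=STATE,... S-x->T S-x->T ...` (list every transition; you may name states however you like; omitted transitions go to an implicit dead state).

start=A accept=K A-0->A A-1->B B-0->C B-1->B C-0->D C-1->E D-0->F D-1->B E-0->C E-1->G F-0->F F-1->H G-0->C G-1->B H-0->I H-1->H I-0->F I-1->J J-0->I J-1->K K-0->I K-1->H

Build one automaton per condition and run them in lockstep. The first has 5 states tracking how much of the suffix `1011` has currently been matched; the second has 5 states tracking whether and how much of `1000` has been seen. A product state is a pair (one from each), accepting exactly when both do.
With 11 states:
       0  1 
>  A   A  B 
   B   C  B 
   C   D  E 
   D   F  B 
   E   C  G 
   F   F  H 
   G   C  B 
   H   I  H 
   I   F  J 
   J   I  K 
 * K   I  H 
(> = start, * = accepting)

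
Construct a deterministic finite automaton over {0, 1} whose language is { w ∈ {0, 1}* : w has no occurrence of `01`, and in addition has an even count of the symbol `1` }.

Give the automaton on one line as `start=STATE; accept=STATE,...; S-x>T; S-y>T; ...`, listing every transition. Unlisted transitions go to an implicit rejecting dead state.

Run two small machines in parallel and take their product. One (3 states) tracks partial matches of the forbidden pattern `01`; the other (2 states) tracks the count of `1`s modulo 2. Each combined state is a pair, one component from each; accept when both components accept. After merging equivalent states the machine shrinks.
        0   1  
>* q0   q1  q2 
 * q1   q1  q3 
   q2   q3  q0 
   q3   q3  q3 
(> = start, * = accepting)

start=q0; accept=q0,q1; q0-0>q1; q0-1>q2; q1-0>q1; q1-1>q3; q2-0>q3; q2-1>q0; q3-0>q3; q3-1>q3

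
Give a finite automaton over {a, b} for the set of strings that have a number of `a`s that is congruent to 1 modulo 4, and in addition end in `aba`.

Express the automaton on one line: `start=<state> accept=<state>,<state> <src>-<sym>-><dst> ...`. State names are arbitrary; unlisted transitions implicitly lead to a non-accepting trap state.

Handle the two conditions separately and then intersect. One (4 states) tracks the count of `a`s modulo 4; the other (4 states) tracks how much of the suffix `aba` has currently been matched. Each combined state is a pair, one component from each; accept when both components accept.
16 states suffice.
          a    b  
>  q0     q1   q0 
   q1     q2   q3 
   q2     q4   q5 
   q3     q6   q7 
   q4     q8   q9 
   q5    q10  q11 
   q6     q4   q5 
   q7     q2   q7 
   q8     q1  q12 
   q9    q13  q14 
   q10    q8   q9 
   q11    q4  q11 
   q12   q15   q0 
   q13    q1  q12 
   q14    q8  q14 
 * q15    q2   q3 
(> = start, * = accepting)

start=q0 accept=q15 q0-a->q1 q0-b->q0 q1-a->q2 q1-b->q3 q2-a->q4 q2-b->q5 q3-a->q6 q3-b->q7 q4-a->q8 q4-b->q9 q5-a->q10 q5-b->q11 q6-a->q4 q6-b->q5 q7-a->q2 q7-b->q7 q8-a->q1 q8-b->q12 q9-a->q13 q9-b->q14 q10-a->q8 q10-b->q9 q11-a->q4 q11-b->q11 q12-a->q15 q12-b->q0 q13-a->q1 q13-b->q12 q14-a->q8 q14-b->q14 q15-a->q2 q15-b->q3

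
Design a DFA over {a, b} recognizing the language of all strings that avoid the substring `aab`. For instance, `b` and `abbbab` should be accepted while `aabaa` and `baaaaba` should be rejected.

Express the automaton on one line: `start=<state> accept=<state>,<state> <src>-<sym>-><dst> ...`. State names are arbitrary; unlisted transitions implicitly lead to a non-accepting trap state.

This is the complement of 'contains `aab`'. Use the same substring-matching states — S0 through S3 holding how much of `aab` has just been matched — but flip the accepting set: everything except the trap S3 accepts.
        a   b  
>* S0   S1  S0 
 * S1   S2  S0 
 * S2   S2  S3 
   S3   S3  S3 
(> = start, * = accepting)

start=S0 accept=S0,S1,S2 S0-a->S1 S0-b->S0 S1-a->S2 S1-b->S0 S2-a->S2 S2-b->S3 S3-a->S3 S3-b->S3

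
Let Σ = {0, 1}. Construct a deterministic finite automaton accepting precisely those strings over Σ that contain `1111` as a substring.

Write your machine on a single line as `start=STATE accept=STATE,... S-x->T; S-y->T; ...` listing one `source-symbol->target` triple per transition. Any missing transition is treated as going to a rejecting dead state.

States q0..q3 record the length of the longest prefix of `1111` that matches the current input suffix. Reaching q4 means `1111` has been seen, and we stay there forever. Accept from q4.
A 5-state machine:
        0   1  
>  q0   q0  q1 
   q1   q0  q2 
   q2   q0  q3 
   q3   q0  q4 
 * q4   q4  q4 
(> = start, * = accepting)

start=q0; accept=q4; q0-0->q0; q0-1->q1; q1-0->q0; q1-1->q2; q2-0->q0; q2-1->q3; q3-0->q0; q3-1->q4; q4-0->q4; q4-1->q4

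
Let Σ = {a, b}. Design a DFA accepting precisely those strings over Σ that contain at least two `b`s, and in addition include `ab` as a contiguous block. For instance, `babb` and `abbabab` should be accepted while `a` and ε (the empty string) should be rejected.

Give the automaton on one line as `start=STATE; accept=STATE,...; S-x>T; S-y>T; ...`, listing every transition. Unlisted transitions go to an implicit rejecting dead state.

start=s0; accept=s6,s9; s0-a>s1; s0-b>s2; s1-a>s1; s1-b>s3; s2-a>s4; s2-b>s5; s3-a>s3; s3-b>s6; s4-a>s4; s4-b>s6; s5-a>s7; s5-b>s8; s6-a>s6; s6-b>s9; s7-a>s7; s7-b>s9; s8-a>s10; s8-b>s8; s9-a>s9; s9-b>s9; s10-a>s10; s10-b>s9

Run two small machines in parallel and take their product. One (4 states) tracks the count of `b`s, saturating at 3; the other (3 states) tracks whether and how much of `ab` has been seen. Each combined state is a pair, one component from each; accept when both components accept.
With 11 states:
          a    b  
>  s0     s1   s2 
   s1     s1   s3 
   s2     s4   s5 
   s3     s3   s6 
   s4     s4   s6 
   s5     s7   s8 
 * s6     s6   s9 
   s7     s7   s9 
   s8    s10   s8 
 * s9     s9   s9 
   s10   s10   s9 
(> = start, * = accepting)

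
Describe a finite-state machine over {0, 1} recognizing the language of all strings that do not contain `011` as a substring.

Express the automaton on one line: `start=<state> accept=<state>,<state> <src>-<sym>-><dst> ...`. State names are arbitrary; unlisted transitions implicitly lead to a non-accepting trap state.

start=A accept=A,B,C A-0->B A-1->A B-0->B B-1->C C-0->B C-1->D D-0->D D-1->D

Track partial matches of the forbidden pattern `011`. State D is a dead state reached once `011` has occurred; every other state accepts. A means no part of `011` is currently matched.
4 states suffice.
       0  1 
>* A   B  A 
 * B   B  C 
 * C   B  D 
   D   D  D 
(> = start, * = accepting)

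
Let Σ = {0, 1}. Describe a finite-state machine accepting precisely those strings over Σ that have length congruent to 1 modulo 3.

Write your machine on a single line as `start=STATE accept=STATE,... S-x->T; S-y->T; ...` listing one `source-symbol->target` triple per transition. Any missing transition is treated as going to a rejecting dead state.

Only the length mod 3 matters, so use a 3-cycle: from any state, every input symbol moves to the next state, wrapping S2 back to S0. Mark S1 accepting.
3 states suffice.
        0   1  
>  S0   S1  S1 
 * S1   S2  S2 
   S2   S0  S0 
(> = start, * = accepting)

start=S0; accept=S1; S0-0->S1; S0-1->S1; S1-0->S2; S1-1->S2; S2-0->S0; S2-1->S0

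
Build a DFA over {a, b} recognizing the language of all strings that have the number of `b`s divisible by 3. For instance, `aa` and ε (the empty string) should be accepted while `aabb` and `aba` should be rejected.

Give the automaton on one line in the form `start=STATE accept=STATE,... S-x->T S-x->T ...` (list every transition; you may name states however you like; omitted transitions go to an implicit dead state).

Keep the running count of `b`s modulo 3: each `b` advances along the cycle q0 → q1 → q2 → q0 while other symbols loop. Accept at q0.
        a   b  
>* q0   q0  q1 
   q1   q1  q2 
   q2   q2  q0 
(> = start, * = accepting)

start=q0 accept=q0 q0-a->q0 q0-b->q1 q1-a->q1 q1-b->q2 q2-a->q2 q2-b->q0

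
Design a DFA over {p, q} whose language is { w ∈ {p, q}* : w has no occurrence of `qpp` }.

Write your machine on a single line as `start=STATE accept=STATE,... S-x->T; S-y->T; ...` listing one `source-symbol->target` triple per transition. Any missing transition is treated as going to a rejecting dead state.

This is the complement of 'contains `qpp`'. Use the same substring-matching states — A through D holding how much of `qpp` has just been matched — but flip the accepting set: everything except the trap D accepts.
With 4 states:
       p  q 
>* A   A  B 
 * B   C  B 
 * C   D  B 
   D   D  D 
(> = start, * = accepting)

start=A; accept=A,B,C; A-p->A; A-q->B; B-p->C; B-q->B; C-p->D; C-q->B; D-p->D; D-q->D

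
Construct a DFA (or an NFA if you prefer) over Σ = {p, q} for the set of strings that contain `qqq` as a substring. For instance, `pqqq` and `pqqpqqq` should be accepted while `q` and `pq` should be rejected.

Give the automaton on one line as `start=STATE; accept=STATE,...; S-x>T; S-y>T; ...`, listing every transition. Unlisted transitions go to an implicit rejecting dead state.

Track how much of `qqq` has been matched so far: state A is no progress, D is the absorbing accept state reached once `qqq` has occurred. Intermediate states record partial matches; on a mismatch, fall back to the longest reusable overlap.
A 4-state machine:
       p  q 
>  A   A  B 
   B   A  C 
   C   A  D 
 * D   D  D 
(> = start, * = accepting)

start=A; accept=D; A-p>A; A-q>B; B-p>A; B-q>C; C-p>A; C-q>D; D-p>D; D-q>D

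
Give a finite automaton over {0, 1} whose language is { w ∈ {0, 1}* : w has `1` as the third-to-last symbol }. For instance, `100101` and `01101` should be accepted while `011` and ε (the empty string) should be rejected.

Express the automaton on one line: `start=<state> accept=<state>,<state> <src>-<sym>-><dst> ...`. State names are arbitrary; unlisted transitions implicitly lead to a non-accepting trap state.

start=s0 accept=s11,s12,s13,s14 s0-0->s1 s0-1->s2 s1-0->s3 s1-1->s4 s2-0->s5 s2-1->s6 s3-0->s7 s3-1->s8 s4-0->s9 s4-1->s10 s5-0->s11 s5-1->s12 s6-0->s13 s6-1->s14 s7-0->s7 s7-1->s8 s8-0->s9 s8-1->s10 s9-0->s11 s9-1->s12 s10-0->s13 s10-1->s14 s11-0->s7 s11-1->s8 s12-0->s9 s12-1->s10 s13-0->s11 s13-1->s12 s14-0->s13 s14-1->s14

Because acceptance depends on a position counted from the end, the machine has to buffer the most recent 3 symbols. Make each state the string of the last up-to-3 symbols read; on input `x` shift the window left and append `x`. Accept when the buffered window has length 3 and begins with `1`.
With 15 states:
          0    1  
>  s0     s1   s2 
   s1     s3   s4 
   s2     s5   s6 
   s3     s7   s8 
   s4     s9  s10 
   s5    s11  s12 
   s6    s13  s14 
   s7     s7   s8 
   s8     s9  s10 
   s9    s11  s12 
   s10   s13  s14 
 * s11    s7   s8 
 * s12    s9  s10 
 * s13   s11  s12 
 * s14   s13  s14 
(> = start, * = accepting)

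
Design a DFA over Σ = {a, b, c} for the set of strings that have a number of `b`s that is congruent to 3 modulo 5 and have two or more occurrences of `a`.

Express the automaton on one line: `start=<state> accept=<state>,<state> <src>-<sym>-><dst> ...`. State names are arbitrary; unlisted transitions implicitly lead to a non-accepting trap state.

Build one automaton per condition and run them in lockstep. One (5 states) tracks the count of `b`s modulo 5; the other (4 states) tracks the count of `a`s, saturating at 3. Each combined state is a pair, one component from each; accept when both components accept.
A 20-state machine:
          a    b    c  
>  q0     q1   q2   q0 
   q1     q3   q4   q1 
   q2     q4   q5   q2 
   q3     q6   q7   q3 
   q4     q7   q8   q4 
   q5     q8   q9   q5 
   q6     q6  q10   q6 
   q7    q10  q11   q7 
   q8    q11  q12   q8 
   q9    q12  q13   q9 
   q10   q10  q14  q10 
   q11   q14  q15  q11 
   q12   q15  q16  q12 
   q13   q16   q0  q13 
   q14   q14  q17  q14 
 * q15   q17  q18  q15 
   q16   q18   q1  q16 
 * q17   q17  q19  q17 
   q18   q19   q3  q18 
   q19   q19   q6  q19 
(> = start, * = accepting)

start=q0 accept=q15,q17 q0-a->q1 q0-b->q2 q0-c->q0 q1-a->q3 q1-b->q4 q1-c->q1 q2-a->q4 q2-b->q5 q2-c->q2 q3-a->q6 q3-b->q7 q3-c->q3 q4-a->q7 q4-b->q8 q4-c->q4 q5-a->q8 q5-b->q9 q5-c->q5 q6-a->q6 q6-b->q10 q6-c->q6 q7-a->q10 q7-b->q11 q7-c->q7 q8-a->q11 q8-b->q12 q8-c->q8 q9-a->q12 q9-b->q13 q9-c->q9 q10-a->q10 q10-b->q14 q10-c->q10 q11-a->q14 q11-b->q15 q11-c->q11 q12-a->q15 q12-b->q16 q12-c->q12 q13-a->q16 q13-b->q0 q13-c->q13 q14-a->q14 q14-b->q17 q14-c->q14 q15-a->q17 q15-b->q18 q15-c->q15 q16-a->q18 q16-b->q1 q16-c->q16 q17-a->q17 q17-b->q19 q17-c->q17 q18-a->q19 q18-b->q3 q18-c->q18 q19-a->q19 q19-b->q6 q19-c->q19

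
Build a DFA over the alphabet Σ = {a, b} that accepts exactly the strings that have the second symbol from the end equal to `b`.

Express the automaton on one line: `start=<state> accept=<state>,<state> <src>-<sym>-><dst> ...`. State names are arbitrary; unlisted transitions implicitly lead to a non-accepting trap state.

A DFA must remember the last 2 symbols (since which symbol is second-to-last isn't known until the input ends). Use one state per possible window of the last ≤2 symbols; accept from those whose window starts with `b`.
        a   b  
>  S0   S1  S2 
   S1   S3  S4 
   S2   S5  S6 
   S3   S3  S4 
   S4   S5  S6 
 * S5   S3  S4 
 * S6   S5  S6 
(> = start, * = accepting)

start=S0 accept=S5,S6 S0-a->S1 S0-b->S2 S1-a->S3 S1-b->S4 S2-a->S5 S2-b->S6 S3-a->S3 S3-b->S4 S4-a->S5 S4-b->S6 S5-a->S3 S5-b->S4 S6-a->S5 S6-b->S6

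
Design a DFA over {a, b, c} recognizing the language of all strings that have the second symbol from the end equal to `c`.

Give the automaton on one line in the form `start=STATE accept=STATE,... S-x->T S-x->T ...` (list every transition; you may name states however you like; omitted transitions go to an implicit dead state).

start=q0 accept=q10,q11,q12 q0-a->q1 q0-b->q2 q0-c->q3 q1-a->q4 q1-b->q5 q1-c->q6 q2-a->q7 q2-b->q8 q2-c->q9 q3-a->q10 q3-b->q11 q3-c->q12 q4-a->q4 q4-b->q5 q4-c->q6 q5-a->q7 q5-b->q8 q5-c->q9 q6-a->q10 q6-b->q11 q6-c->q12 q7-a->q4 q7-b->q5 q7-c->q6 q8-a->q7 q8-b->q8 q8-c->q9 q9-a->q10 q9-b->q11 q9-c->q12 q10-a->q4 q10-b->q5 q10-c->q6 q11-a->q7 q11-b->q8 q11-c->q9 q12-a->q10 q12-b->q11 q12-c->q12

A DFA must remember the last 2 symbols (since which symbol is second-to-last isn't known until the input ends). Use one state per possible window of the last ≤2 symbols; accept from those whose window starts with `c`.
With 13 states:
          a    b    c  
>  q0     q1   q2   q3 
   q1     q4   q5   q6 
   q2     q7   q8   q9 
   q3    q10  q11  q12 
   q4     q4   q5   q6 
   q5     q7   q8   q9 
   q6    q10  q11  q12 
   q7     q4   q5   q6 
   q8     q7   q8   q9 
   q9    q10  q11  q12 
 * q10    q4   q5   q6 
 * q11    q7   q8   q9 
 * q12   q10  q11  q12 
(> = start, * = accepting)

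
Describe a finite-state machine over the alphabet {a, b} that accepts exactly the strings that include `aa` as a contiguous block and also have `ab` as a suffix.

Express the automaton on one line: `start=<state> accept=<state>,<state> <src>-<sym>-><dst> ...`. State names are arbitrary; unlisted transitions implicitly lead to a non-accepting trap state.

Handle the two conditions separately and then intersect. One (3 states) tracks whether and how much of `aa` has been seen; the other (3 states) tracks how much of the suffix `ab` has currently been matched. Each combined state is a pair, one component from each; accept when both components accept.
        a   b  
>  s0   s1  s0 
   s1   s2  s3 
   s2   s2  s4 
   s3   s1  s0 
 * s4   s2  s5 
   s5   s2  s5 
(> = start, * = accepting)

start=s0 accept=s4 s0-a->s1 s0-b->s0 s1-a->s2 s1-b->s3 s2-a->s2 s2-b->s4 s3-a->s1 s3-b->s0 s4-a->s2 s4-b->s5 s5-a->s2 s5-b->s5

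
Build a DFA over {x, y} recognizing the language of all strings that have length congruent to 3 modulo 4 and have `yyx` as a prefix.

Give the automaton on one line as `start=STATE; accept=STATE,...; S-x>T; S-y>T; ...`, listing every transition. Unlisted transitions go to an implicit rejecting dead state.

Handle the two conditions separately and then intersect. One (4 states) tracks the input length modulo 4; the other (5 states) tracks whether the input so far still matches the prefix `yyx`. Each combined state is a pair, one component from each; accept when both components accept. Minimizing collapses redundant product states.
With 8 states:
        x   y  
>  S0   S1  S2 
   S1   S1  S1 
   S2   S1  S3 
   S3   S4  S1 
 * S4   S5  S5 
   S5   S6  S6 
   S6   S7  S7 
   S7   S4  S4 
(> = start, * = accepting)

start=S0; accept=S4; S0-x>S1; S0-y>S2; S1-x>S1; S1-y>S1; S2-x>S1; S2-y>S3; S3-x>S4; S3-y>S1; S4-x>S5; S4-y>S5; S5-x>S6; S5-y>S6; S6-x>S7; S6-y>S7; S7-x>S4; S7-y>S4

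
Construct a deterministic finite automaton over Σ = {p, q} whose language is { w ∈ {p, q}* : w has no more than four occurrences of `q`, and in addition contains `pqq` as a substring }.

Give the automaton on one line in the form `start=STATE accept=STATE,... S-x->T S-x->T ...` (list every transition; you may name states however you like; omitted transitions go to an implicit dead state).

start=S0 accept=S6,S10,S12 S0-p->S1 S0-q->S2 S1-p->S1 S1-q->S3 S2-p->S4 S2-q->S5 S3-p->S4 S3-q->S6 S4-p->S4 S4-q->S7 S5-p->S8 S5-q->S9 S6-p->S6 S6-q->S10 S7-p->S8 S7-q->S10 S8-p->S8 S8-q->S11 S9-p->S9 S9-q->S9 S10-p->S10 S10-q->S12 S11-p->S9 S11-q->S12 S12-p->S12 S12-q->S9

Handle the two conditions separately and then intersect. One (6 states) tracks the count of `q`s, saturating at 5; the other (4 states) tracks whether and how much of `pqq` has been seen. Each combined state is a pair, one component from each; accept when both components accept. Minimizing collapses redundant product states.
With 13 states:
          p    q  
>  S0     S1   S2 
   S1     S1   S3 
   S2     S4   S5 
   S3     S4   S6 
   S4     S4   S7 
   S5     S8   S9 
 * S6     S6  S10 
   S7     S8  S10 
   S8     S8  S11 
   S9     S9   S9 
 * S10   S10  S12 
   S11    S9  S12 
 * S12   S12   S9 
(> = start, * = accepting)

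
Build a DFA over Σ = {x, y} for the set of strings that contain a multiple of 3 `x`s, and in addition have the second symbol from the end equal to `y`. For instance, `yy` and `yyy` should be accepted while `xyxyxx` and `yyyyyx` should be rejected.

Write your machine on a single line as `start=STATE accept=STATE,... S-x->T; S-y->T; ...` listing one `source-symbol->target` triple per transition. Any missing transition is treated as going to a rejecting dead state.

Build one automaton per condition and run them in lockstep. One (3 states) tracks the count of `x`s modulo 3; the other (7 states) tracks the last 2 symbols read. Each combined state is a pair, one component from each; accept when both components accept.
          x    y  
>  q0     q1   q2 
   q1     q3   q4 
   q2     q5   q6 
   q3     q7   q8 
   q4     q9  q10 
   q5     q3   q4 
 * q6     q5   q6 
   q7    q11  q12 
   q8    q13  q14 
   q9     q7   q8 
   q10    q9  q10 
   q11    q3   q4 
   q12    q5   q6 
 * q13   q11  q12 
   q14   q13  q14 
(> = start, * = accepting)

start=q0; accept=q6,q13; q0-x->q1; q0-y->q2; q1-x->q3; q1-y->q4; q2-x->q5; q2-y->q6; q3-x->q7; q3-y->q8; q4-x->q9; q4-y->q10; q5-x->q3; q5-y->q4; q6-x->q5; q6-y->q6; q7-x->q11; q7-y->q12; q8-x->q13; q8-y->q14; q9-x->q7; q9-y->q8; q10-x->q9; q10-y->q10; q11-x->q3; q11-y->q4; q12-x->q5; q12-y->q6; q13-x->q11; q13-y->q12; q14-x->q13; q14-y->q14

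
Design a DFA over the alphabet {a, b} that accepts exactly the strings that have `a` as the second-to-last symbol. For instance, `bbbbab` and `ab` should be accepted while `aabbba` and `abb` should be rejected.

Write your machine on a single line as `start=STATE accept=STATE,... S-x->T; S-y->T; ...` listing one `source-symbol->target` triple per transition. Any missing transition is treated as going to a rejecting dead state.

start=q0; accept=q3,q4; q0-a->q1; q0-b->q2; q1-a->q3; q1-b->q4; q2-a->q5; q2-b->q6; q3-a->q3; q3-b->q4; q4-a->q5; q4-b->q6; q5-a->q3; q5-b->q4; q6-a->q5; q6-b->q6

A DFA must remember the last 2 symbols (since which symbol is second-to-last isn't known until the input ends). Use one state per possible window of the last ≤2 symbols; accept from those whose window starts with `a`.
A 7-state machine:
        a   b  
>  q0   q1  q2 
   q1   q3  q4 
   q2   q5  q6 
 * q3   q3  q4 
 * q4   q5  q6 
   q5   q3  q4 
   q6   q5  q6 
(> = start, * = accepting)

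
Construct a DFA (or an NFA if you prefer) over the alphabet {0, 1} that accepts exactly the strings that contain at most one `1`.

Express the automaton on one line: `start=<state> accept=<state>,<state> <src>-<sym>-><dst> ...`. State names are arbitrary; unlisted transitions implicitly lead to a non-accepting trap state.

Count `1`s, saturating at 2: state q0 means no `1` yet, q1 means one `1` seen, q2 means more than one. Each `1` increments (capped at q2); other symbols loop. Accept from {q0, q1}.
With 3 states:
        0   1  
>* q0   q0  q1 
 * q1   q1  q2 
   q2   q2  q2 
(> = start, * = accepting)

start=q0 accept=q0,q1 q0-0->q0 q0-1->q1 q1-0->q1 q1-1->q2 q2-0->q2 q2-1->q2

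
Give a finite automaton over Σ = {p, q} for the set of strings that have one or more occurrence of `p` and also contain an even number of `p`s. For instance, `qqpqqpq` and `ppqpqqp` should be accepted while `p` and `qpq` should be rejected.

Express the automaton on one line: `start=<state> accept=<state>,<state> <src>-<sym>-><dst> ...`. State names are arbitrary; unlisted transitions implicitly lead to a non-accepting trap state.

Build one automaton per condition and run them in lockstep. One (3 states) tracks the count of `p`s, saturating at 2; the other (2 states) tracks the count of `p`s modulo 2. Each combined state is a pair, one component from each; accept when both components accept.
        p   q  
>  s0   s1  s0 
   s1   s2  s1 
 * s2   s3  s2 
   s3   s2  s3 
(> = start, * = accepting)

start=s0 accept=s2 s0-p->s1 s0-q->s0 s1-p->s2 s1-q->s1 s2-p->s3 s2-q->s2 s3-p->s2 s3-q->s3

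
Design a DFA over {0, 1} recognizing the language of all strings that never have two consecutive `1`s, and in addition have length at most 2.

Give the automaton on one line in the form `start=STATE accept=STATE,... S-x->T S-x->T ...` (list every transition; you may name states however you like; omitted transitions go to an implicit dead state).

start=A accept=A,B,C,D,E A-0->B A-1->C B-0->D B-1->E C-0->D C-1->F D-0->G D-1->H E-0->G E-1->I F-0->I F-1->I G-0->G G-1->H H-0->G H-1->I I-0->I I-1->I

Run two small machines in parallel and take their product. The first has 3 states tracking partial matches of the forbidden pattern `11`; the second has 4 states tracking the input length, saturating at 3. A product state is a pair (one from each), accepting exactly when both do.
With 9 states:
       0  1 
>* A   B  C 
 * B   D  E 
 * C   D  F 
 * D   G  H 
 * E   G  I 
   F   I  I 
   G   G  H 
   H   G  I 
   I   I  I 
(> = start, * = accepting)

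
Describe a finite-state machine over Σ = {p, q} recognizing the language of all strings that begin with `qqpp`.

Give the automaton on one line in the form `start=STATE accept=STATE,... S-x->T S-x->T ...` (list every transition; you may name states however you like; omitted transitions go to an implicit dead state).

Check the first 4 symbols one by one: A through D record how many have matched `qqpp` so far; any wrong symbol goes to the dead state F. After all 4 match we enter the accepting sink E.
With 6 states:
       p  q 
>  A   F  B 
   B   F  C 
   C   D  F 
   D   E  F 
 * E   E  E 
   F   F  F 
(> = start, * = accepting)

start=A accept=E A-p->F A-q->B B-p->F B-q->C C-p->D C-q->F D-p->E D-q->F E-p->E E-q->E F-p->F F-q->F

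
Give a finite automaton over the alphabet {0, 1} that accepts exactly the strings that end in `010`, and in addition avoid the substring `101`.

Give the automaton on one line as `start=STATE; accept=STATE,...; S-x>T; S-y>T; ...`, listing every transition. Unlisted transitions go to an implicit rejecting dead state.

Handle the two conditions separately and then intersect. One (4 states) tracks how much of the suffix `010` has currently been matched; the other (4 states) tracks partial matches of the forbidden pattern `101`. Each combined state is a pair, one component from each; accept when both components accept.
        0   1  
>  q0   q1  q2 
   q1   q1  q3 
   q2   q4  q2 
   q3   q5  q2 
   q4   q1  q6 
 * q5   q1  q6 
   q6   q7  q8 
   q7   q9  q6 
   q8   q9  q8 
   q9   q9  q6 
(> = start, * = accepting)

start=q0; accept=q5; q0-0>q1; q0-1>q2; q1-0>q1; q1-1>q3; q2-0>q4; q2-1>q2; q3-0>q5; q3-1>q2; q4-0>q1; q4-1>q6; q5-0>q1; q5-1>q6; q6-0>q7; q6-1>q8; q7-0>q9; q7-1>q6; q8-0>q9; q8-1>q8; q9-0>q9; q9-1>q6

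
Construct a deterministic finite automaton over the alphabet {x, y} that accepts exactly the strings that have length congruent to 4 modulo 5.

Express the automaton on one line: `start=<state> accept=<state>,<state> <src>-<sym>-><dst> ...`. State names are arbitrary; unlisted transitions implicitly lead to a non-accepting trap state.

Only the length mod 5 matters, so use a 5-cycle: from any state, every input symbol moves to the next state, wrapping q4 back to q0. Mark q4 accepting.
A 5-state machine:
        x   y  
>  q0   q1  q1 
   q1   q2  q2 
   q2   q3  q3 
   q3   q4  q4 
 * q4   q0  q0 
(> = start, * = accepting)

start=q0 accept=q4 q0-x->q1 q0-y->q1 q1-x->q2 q1-y->q2 q2-x->q3 q2-y->q3 q3-x->q4 q3-y->q4 q4-x->q0 q4-y->q0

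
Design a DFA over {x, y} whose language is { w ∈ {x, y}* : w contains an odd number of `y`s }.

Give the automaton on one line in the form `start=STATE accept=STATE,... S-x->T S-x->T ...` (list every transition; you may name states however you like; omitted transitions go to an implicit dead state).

The only thing that matters is how many `y`s have appeared, reduced mod 2. Use one state per residue: A for 0, …, B for 1. Reading `y` moves to the next residue; anything else stays put. B is accepting.
       x  y 
>  A   A  B 
 * B   B  A 
(> = start, * = accepting)

start=A accept=B A-x->A A-y->B B-x->B B-y->A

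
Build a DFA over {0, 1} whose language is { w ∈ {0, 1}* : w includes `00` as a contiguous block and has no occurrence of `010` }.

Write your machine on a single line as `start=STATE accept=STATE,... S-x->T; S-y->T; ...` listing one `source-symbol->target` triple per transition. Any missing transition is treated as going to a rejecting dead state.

start=q0; accept=q2,q4,q6; q0-0->q1; q0-1->q0; q1-0->q2; q1-1->q3; q2-0->q2; q2-1->q4; q3-0->q5; q3-1->q0; q4-0->q5; q4-1->q6; q5-0->q5; q5-1->q5; q6-0->q2; q6-1->q6

Build one automaton per condition and run them in lockstep. The first has 3 states tracking whether and how much of `00` has been seen; the second has 4 states tracking partial matches of the forbidden pattern `010`. A product state is a pair (one from each), accepting exactly when both do. After merging equivalent states the machine shrinks.
With 7 states:
        0   1  
>  q0   q1  q0 
   q1   q2  q3 
 * q2   q2  q4 
   q3   q5  q0 
 * q4   q5  q6 
   q5   q5  q5 
 * q6   q2  q6 
(> = start, * = accepting)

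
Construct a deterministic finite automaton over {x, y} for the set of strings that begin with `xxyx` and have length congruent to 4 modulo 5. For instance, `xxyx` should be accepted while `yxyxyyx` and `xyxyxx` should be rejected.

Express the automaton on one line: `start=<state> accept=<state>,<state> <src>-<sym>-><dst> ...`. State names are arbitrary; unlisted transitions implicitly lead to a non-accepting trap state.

Build one automaton per condition and run them in lockstep. One (6 states) tracks whether the input so far still matches the prefix `xxyx`; the other (5 states) tracks the input length modulo 5. Each combined state is a pair, one component from each; accept when both components accept. After merging equivalent states the machine shrinks.
        x   y  
>  s0   s1  s2 
   s1   s3  s2 
   s2   s2  s2 
   s3   s2  s4 
   s4   s5  s2 
 * s5   s6  s6 
   s6   s7  s7 
   s7   s8  s8 
   s8   s9  s9 
   s9   s5  s5 
(> = start, * = accepting)

start=s0 accept=s5 s0-x->s1 s0-y->s2 s1-x->s3 s1-y->s2 s2-x->s2 s2-y->s2 s3-x->s2 s3-y->s4 s4-x->s5 s4-y->s2 s5-x->s6 s5-y->s6 s6-x->s7 s6-y->s7 s7-x->s8 s7-y->s8 s8-x->s9 s8-y->s9 s9-x->s5 s9-y->s5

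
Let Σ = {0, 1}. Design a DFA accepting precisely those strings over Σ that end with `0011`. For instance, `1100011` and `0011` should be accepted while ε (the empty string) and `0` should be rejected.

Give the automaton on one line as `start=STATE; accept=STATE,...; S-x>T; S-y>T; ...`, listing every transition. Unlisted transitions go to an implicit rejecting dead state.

Remember how much of `0011` the current input suffix matches. State A means no match yet; B means the last symbol is `0`; C means the last 2 symbols are `00`; D means the last 3 symbols are `001`; E means the last 4 symbols are `0011`. Only E accepts. On a mismatch, fall back to the longest proper suffix that is still a prefix of `0011`.
       0  1 
>  A   B  A 
   B   C  A 
   C   C  D 
   D   B  E 
 * E   B  A 
(> = start, * = accepting)

start=A; accept=E; A-0>B; A-1>A; B-0>C; B-1>A; C-0>C; C-1>D; D-0>B; D-1>E; E-0>B; E-1>A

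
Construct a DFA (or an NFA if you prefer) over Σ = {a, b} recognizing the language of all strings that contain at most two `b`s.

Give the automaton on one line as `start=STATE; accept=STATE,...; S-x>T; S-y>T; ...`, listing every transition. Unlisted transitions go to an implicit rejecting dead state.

start=S0; accept=S0,S1,S2; S0-a>S0; S0-b>S1; S1-a>S1; S1-b>S2; S2-a>S2; S2-b>S3; S3-a>S3; S3-b>S3

Count `b`s, saturating at 3: states S0 through S2 mean 0 through 2 `b`s seen; S3 means more than 2. Each `b` increments (capped at S3); other symbols loop. Accept from {S0, S1, S2}.
        a   b  
>* S0   S0  S1 
 * S1   S1  S2 
 * S2   S2  S3 
   S3   S3  S3 
(> = start, * = accepting)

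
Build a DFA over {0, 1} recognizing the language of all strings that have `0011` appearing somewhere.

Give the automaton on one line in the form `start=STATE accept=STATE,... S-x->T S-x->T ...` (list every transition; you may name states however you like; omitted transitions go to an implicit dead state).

start=q0 accept=q4 q0-0->q1 q0-1->q0 q1-0->q2 q1-1->q0 q2-0->q2 q2-1->q3 q3-0->q1 q3-1->q4 q4-0->q4 q4-1->q4

States q0..q3 record the length of the longest prefix of `0011` that matches the current input suffix. Reaching q4 means `0011` has been seen, and we stay there forever. Accept from q4.
A 5-state machine:
        0   1  
>  q0   q1  q0 
   q1   q2  q0 
   q2   q2  q3 
   q3   q1  q4 
 * q4   q4  q4 
(> = start, * = accepting)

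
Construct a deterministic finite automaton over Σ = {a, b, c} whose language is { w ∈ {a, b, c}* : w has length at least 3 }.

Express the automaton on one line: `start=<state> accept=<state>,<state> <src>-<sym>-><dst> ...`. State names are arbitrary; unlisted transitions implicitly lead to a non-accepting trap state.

start=q0 accept=q3,q4 q0-a->q1 q0-b->q1 q0-c->q1 q1-a->q2 q1-b->q2 q1-c->q2 q2-a->q3 q2-b->q3 q2-c->q3 q3-a->q4 q3-b->q4 q3-c->q4 q4-a->q4 q4-b->q4 q4-c->q4

We only need to distinguish lengths 0, 1, …, 3, and '>3'. Chain q0 → q1 → q2 → q3 → q4 on every symbol, with q4 looping. Accepting states: {q3, q4}.
        a   b   c  
>  q0   q1  q1  q1 
   q1   q2  q2  q2 
   q2   q3  q3  q3 
 * q3   q4  q4  q4 
 * q4   q4  q4  q4 
(> = start, * = accepting)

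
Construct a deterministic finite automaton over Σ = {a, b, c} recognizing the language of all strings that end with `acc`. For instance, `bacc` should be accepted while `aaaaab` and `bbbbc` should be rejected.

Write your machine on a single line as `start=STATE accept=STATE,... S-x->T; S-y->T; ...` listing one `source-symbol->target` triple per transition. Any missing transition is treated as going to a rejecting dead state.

Remember how much of `acc` the current input suffix matches. State q0 means no match yet; q1 means the last symbol is `a`; q2 means the last 2 symbols are `ac`; q3 means the last 3 symbols are `acc`. Only q3 accepts. On a mismatch, fall back to the longest proper suffix that is still a prefix of `acc`.
With 4 states:
        a   b   c  
>  q0   q1  q0  q0 
   q1   q1  q0  q2 
   q2   q1  q0  q3 
 * q3   q1  q0  q0 
(> = start, * = accepting)

start=q0; accept=q3; q0-a->q1; q0-b->q0; q0-c->q0; q1-a->q1; q1-b->q0; q1-c->q2; q2-a->q1; q2-b->q0; q2-c->q3; q3-a->q1; q3-b->q0; q3-c->q0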